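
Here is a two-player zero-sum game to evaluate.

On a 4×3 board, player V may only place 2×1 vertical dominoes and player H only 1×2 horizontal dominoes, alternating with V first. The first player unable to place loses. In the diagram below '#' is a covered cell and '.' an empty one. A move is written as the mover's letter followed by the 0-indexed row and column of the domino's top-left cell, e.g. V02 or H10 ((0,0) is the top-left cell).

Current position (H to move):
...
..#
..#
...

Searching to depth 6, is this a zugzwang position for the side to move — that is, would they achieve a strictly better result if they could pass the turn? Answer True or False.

zugzwang(.../..#/..#/..., H) = False

[.../..#/..#/...] H move#1: H00:-1/##./..#/..#/...*, H01:-1/.##/..#/..#/..., H10:-1/.../###/..#/..., H20:-1/.../..#/###/..., H30:-1/.../..#/..#/##., H31:-1/.../..#/..#/.##
[##./..#/..#/...] V move#2: V10:+1/##./#.#/#.#/...*, V11:+1/##./.##/.##/..., V20:+1/##./..#/#.#/#.., V21:+1/##./..#/.##/.#.
[##./#.#/#.#/...] H move#3: H30:-1/##./#.#/#.#/##.*, H31:-1/##./#.#/#.#/.##
[##./#.#/#.#/##.] V move#4: V11:+1/##./###/###/##.*
[##./###/###/##.] end (terminal -1, H#5); searched .../..#/..#/... to 6
suppose H passes — search the same position with V to move:
pass> [.../..#/..#/...] V move#1: V00:-1/#../#.#/..#/..., V01:-1/.#./.##/..#/..., V10:+1/.../#.#/#.#/...*, V11:-1/.../.##/.##/..., V20:-1/.../..#/#.#/#.., V21:-1/.../..#/.##/.#.
pass> [.../#.#/#.#/...] H move#2: H00:-1/##./#.#/#.#/...*, H01:-1/.##/#.#/#.#/..., H30:-1/.../#.#/#.#/##., H31:-1/.../#.#/#.#/.##
pass> [##./#.#/#.#/...] V move#3: V11:-1/##./###/###/..., V21:+1/##./#.#/###/.#.*
pass> [##./#.#/###/.#.] end (terminal -1, H#4); searched .../..#/..#/... to 6
for H: play -1, pass -1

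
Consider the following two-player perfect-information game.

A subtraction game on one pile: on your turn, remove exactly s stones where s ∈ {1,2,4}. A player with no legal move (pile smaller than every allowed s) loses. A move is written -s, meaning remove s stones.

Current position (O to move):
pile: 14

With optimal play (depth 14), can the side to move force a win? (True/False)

O winning at [14]: True

p1 O@[14]: -1[13]-1 -2[12]+1* -4[10]-1
p2 X@[12]: -1[11]-1* -2[10]-1 -4[8]-1
p3 O@[11]: -1[10]-1 -2[9]+1* -4[7]-1
p4 X@[9]: -1[8]-1* -2[7]-1 -4[5]-1
p5 O@[8]: -1[7]-1 -2[6]+1* -4[4]-1
p6 X@[6]: -1[5]-1* -2[4]-1 -4[2]-1
p7 O@[5]: -1[4]-1 -2[3]+1* -4[1]-1
p8 X@[3]: -1[2]-1* -2[1]-1
p9 O@[2]: -1[1]-1 -2[0]+1*
p10 X@[0] terminal -1; root [14] d14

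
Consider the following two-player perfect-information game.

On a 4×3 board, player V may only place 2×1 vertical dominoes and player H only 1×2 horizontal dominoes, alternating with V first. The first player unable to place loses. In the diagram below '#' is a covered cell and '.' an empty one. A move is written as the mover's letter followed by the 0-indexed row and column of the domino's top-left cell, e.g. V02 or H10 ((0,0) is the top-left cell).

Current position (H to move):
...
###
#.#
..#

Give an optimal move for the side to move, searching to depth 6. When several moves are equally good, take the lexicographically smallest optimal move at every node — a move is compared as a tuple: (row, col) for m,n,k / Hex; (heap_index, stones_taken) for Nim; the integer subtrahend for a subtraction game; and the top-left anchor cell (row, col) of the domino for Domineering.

p1 H@[.../###/#.#/..#]: H00[##./###/#.#/..#]-1 H01[.##/###/#.#/..#]-1 H30[.../###/#.#/###]+1*
p2 V@[.../###/#.#/###] terminal -1; root [.../###/#.#/..#] d6

H's best at [.../###/#.#/..#]: H30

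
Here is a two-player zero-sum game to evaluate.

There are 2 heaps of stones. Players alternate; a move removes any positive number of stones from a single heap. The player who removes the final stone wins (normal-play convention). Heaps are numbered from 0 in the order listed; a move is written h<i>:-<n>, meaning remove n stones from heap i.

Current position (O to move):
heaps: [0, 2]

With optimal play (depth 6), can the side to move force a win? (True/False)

[(0,2)] O move#1: h1:-1:-1/(0,1), h1:-2:+1/(0,0)*
[(0,0)] end (terminal -1, X#2); searched (0,2) to 6

O winning at [(0,2)]: True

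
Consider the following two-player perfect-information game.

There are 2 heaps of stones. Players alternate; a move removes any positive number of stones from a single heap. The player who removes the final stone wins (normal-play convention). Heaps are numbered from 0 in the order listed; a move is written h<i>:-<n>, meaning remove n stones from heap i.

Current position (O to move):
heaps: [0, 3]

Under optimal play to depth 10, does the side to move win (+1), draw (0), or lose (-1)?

[(0,3)] O move#1: h1:-1:-1/(0,2), h1:-2:-1/(0,1), h1:-3:+1/(0,0)*
[(0,0)] end (terminal -1, X#2); searched (0,3) to 10

value((0,3), O) = +1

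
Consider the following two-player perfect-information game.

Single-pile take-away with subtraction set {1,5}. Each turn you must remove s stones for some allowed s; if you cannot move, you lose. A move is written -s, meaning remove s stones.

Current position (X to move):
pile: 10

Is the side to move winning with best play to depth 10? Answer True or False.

[10] X move#1: -1:-1/9*, -5:-1/5
[9] O move#2: -1:+1/8*, -5:+1/4
[8] X move#3: -1:-1/7*, -5:-1/3
[7] O move#4: -1:+1/6*, -5:+1/2
[6] X move#5: -1:-1/5*, -5:-1/1
[5] O move#6: -1:+1/4*, -5:+1/0
[4] X move#7: -1:-1/3*
[3] O move#8: -1:+1/2*
[2] X move#9: -1:-1/1*
[1] O move#10: -1:+1/0*
[0] end (terminal -1, X#11); searched 10 to 10

X winning at [10]: False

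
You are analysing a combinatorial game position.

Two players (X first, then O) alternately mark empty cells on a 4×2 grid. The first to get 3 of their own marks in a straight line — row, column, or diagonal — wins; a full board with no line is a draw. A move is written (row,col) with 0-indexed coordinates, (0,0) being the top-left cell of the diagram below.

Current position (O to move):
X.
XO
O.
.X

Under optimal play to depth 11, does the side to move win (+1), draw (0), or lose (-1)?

value(X./XO/O./.X, O) = 0

p1 O@[X./XO/O./.X]: (0,1)[XO/XO/O./.X]+0* (2,1)[X./XO/OO/.X]+0 (3,0)[X./XO/O./OX]+0
p2 X@[XO/XO/O./.X]: (2,1)[XO/XO/OX/.X]+0* (3,0)[XO/XO/O./XX]-1
p3 O@[XO/XO/OX/.X]: (3,0)[XO/XO/OX/OX]+0*
p4 X@[XO/XO/OX/OX] terminal +0; root [X./XO/O./.X] d11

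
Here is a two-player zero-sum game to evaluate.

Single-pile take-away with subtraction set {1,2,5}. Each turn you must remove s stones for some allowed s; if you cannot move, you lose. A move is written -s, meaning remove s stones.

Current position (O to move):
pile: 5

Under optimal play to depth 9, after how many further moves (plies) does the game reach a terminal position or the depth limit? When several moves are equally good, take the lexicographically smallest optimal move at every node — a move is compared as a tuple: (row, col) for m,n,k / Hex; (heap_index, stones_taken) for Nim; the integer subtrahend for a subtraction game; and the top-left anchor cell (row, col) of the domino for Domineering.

[5] O move#1: -1:-1/4, -2:+1/3*, -5:+1/0
[3] X move#2: -1:-1/2*, -2:-1/1
[2] O move#3: -1:-1/1, -2:+1/0*
[0] end (terminal -1, X#4); searched 5 to 9

PV length from [5]: 3 plies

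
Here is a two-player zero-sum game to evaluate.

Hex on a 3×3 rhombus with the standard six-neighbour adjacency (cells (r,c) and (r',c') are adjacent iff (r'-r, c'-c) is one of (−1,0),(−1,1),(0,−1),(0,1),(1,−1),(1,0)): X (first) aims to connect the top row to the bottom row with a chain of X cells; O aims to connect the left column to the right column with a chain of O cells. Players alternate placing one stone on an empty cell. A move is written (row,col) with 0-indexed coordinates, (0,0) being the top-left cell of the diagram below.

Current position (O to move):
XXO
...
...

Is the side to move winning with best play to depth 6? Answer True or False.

ply 1, O at XXO/.../... | (1,0)=-1→XXO/O../...; (1,1)=+1→XXO/.O./...*; (1,2)=-1→XXO/..O/...; (2,0)=+1→XXO/.../O..; (2,1)=-1→XXO/.../.O.; (2,2)=-1→XXO/.../..O
ply 2, X at XXO/.O./... | (1,0)=-1→XXO/XO./...*; (1,2)=-1→XXO/.OX/...; (2,0)=-1→XXO/.O./X..; (2,1)=-1→XXO/.O./.X.; (2,2)=-1→XXO/.O./..X
ply 3, O at XXO/XO./... | (1,2)=-1→XXO/XOO/...; (2,0)=+1→XXO/XO./O..*; (2,1)=-1→XXO/XO./.O.; (2,2)=-1→XXO/XO./..O
ply 4: XXO/XO./O.. is terminal -1 (X); from XXO/.../... depth 6

O winning at [XXO/.../...]: True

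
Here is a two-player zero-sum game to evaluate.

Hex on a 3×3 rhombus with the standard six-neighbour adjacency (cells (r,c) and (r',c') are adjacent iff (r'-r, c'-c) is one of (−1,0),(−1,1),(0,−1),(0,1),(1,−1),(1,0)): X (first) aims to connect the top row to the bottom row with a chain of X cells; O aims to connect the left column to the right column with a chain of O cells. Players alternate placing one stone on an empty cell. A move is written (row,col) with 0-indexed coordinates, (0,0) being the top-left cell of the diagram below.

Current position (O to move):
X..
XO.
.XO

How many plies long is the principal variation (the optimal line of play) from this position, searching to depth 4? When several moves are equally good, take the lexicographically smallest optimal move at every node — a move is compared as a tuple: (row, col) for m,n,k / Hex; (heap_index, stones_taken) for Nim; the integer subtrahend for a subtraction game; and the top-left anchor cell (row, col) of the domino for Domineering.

PV length from [X../XO./.XO]: 3 plies

p1 O@[X../XO./.XO]: (0,1)[XO./XO./.XO]-1 (0,2)[X.O/XO./.XO]-1 (1,2)[X../XOO/.XO]-1 (2,0)[X../XO./OXO]+1*
p2 X@[X../XO./OXO]: (0,1)[XX./XO./OXO]-1* (0,2)[X.X/XO./OXO]-1 (1,2)[X../XOX/OXO]-1
p3 O@[XX./XO./OXO]: (0,2)[XXO/XO./OXO]+1* (1,2)[XX./XOO/OXO]+1
p4 X@[XXO/XO./OXO] terminal -1; root [X../XO./.XO] d4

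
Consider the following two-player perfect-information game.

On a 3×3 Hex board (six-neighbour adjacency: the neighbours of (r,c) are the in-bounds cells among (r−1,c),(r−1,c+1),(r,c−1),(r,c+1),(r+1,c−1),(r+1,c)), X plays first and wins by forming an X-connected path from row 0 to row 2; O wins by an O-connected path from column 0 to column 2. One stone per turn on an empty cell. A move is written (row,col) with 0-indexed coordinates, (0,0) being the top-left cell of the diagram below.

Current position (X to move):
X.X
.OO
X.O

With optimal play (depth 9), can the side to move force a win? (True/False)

p1 X@[X.X/.OO/X.O]: (0,1)[XXX/.OO/X.O]-1 (1,0)[X.X/XOO/X.O]+1* (2,1)[X.X/.OO/XXO]-1
p2 O@[X.X/XOO/X.O] terminal -1; root [X.X/.OO/X.O] d9

X winning at [X.X/.OO/X.O]: True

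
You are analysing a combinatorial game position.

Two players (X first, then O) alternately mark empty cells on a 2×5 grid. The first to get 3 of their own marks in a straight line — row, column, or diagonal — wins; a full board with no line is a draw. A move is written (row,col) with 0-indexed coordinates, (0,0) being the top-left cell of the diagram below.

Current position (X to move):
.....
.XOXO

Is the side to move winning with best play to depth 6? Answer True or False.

p1 X@[...../.XOXO]: (0,0)[X..../.XOXO]+0* (0,1)[.X.../.XOXO]+0 (0,2)[..X../.XOXO]+0 (0,3)[...X./.XOXO]+0 (0,4)[....X/.XOXO]+0 (1,0)[...../XXOXO]+0
p2 O@[X..../.XOXO]: (0,1)[XO.../.XOXO]+0* (0,2)[X.O../.XOXO]+0 (0,3)[X..O./.XOXO]+0 (0,4)[X...O/.XOXO]+0 (1,0)[X..../OXOXO]+0
p3 X@[XO.../.XOXO]: (0,2)[XOX../.XOXO]+0* (0,3)[XO.X./.XOXO]+0 (0,4)[XO..X/.XOXO]+0 (1,0)[XO.../XXOXO]+0
p4 O@[XOX../.XOXO]: (0,3)[XOXO./.XOXO]+0* (0,4)[XOX.O/.XOXO]+0 (1,0)[XOX../OXOXO]+0
p5 X@[XOXO./.XOXO]: (0,4)[XOXOX/.XOXO]+0* (1,0)[XOXO./XXOXO]+0
p6 O@[XOXOX/.XOXO]: (1,0)[XOXOX/OXOXO]+0*
p7 X@[XOXOX/OXOXO] terminal +0; root [...../.XOXO] d6

X winning at [...../.XOXO]: False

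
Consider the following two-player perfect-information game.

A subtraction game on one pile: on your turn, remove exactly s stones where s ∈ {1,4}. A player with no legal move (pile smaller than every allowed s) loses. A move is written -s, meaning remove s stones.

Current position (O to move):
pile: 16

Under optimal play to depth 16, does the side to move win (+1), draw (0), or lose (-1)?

p1 O@[16]: -1[15]+1* -4[12]+1
p2 X@[15]: -1[14]-1* -4[11]-1
p3 O@[14]: -1[13]-1 -4[10]+1*
p4 X@[10]: -1[9]-1* -4[6]-1
p5 O@[9]: -1[8]-1 -4[5]+1*
p6 X@[5]: -1[4]-1* -4[1]-1
p7 O@[4]: -1[3]-1 -4[0]+1*
p8 X@[0] terminal -1; root [16] d16

value(16, O) = +1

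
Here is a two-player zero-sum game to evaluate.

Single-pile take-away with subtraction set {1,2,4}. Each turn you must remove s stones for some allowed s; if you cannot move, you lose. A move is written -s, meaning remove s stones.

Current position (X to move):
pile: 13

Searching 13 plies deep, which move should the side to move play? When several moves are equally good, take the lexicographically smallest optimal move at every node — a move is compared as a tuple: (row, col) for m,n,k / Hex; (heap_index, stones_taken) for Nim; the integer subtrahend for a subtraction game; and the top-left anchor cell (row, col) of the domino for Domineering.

X's best at [13]: -1

ply 1, X at 13 | -1=+1→12*; -2=-1→11; -4=+1→9
ply 2, O at 12 | -1=-1→11*; -2=-1→10; -4=-1→8
ply 3, X at 11 | -1=-1→10; -2=+1→9*; -4=-1→7
ply 4, O at 9 | -1=-1→8*; -2=-1→7; -4=-1→5
ply 5, X at 8 | -1=-1→7; -2=+1→6*; -4=-1→4
ply 6, O at 6 | -1=-1→5*; -2=-1→4; -4=-1→2
ply 7, X at 5 | -1=-1→4; -2=+1→3*; -4=-1→1
ply 8, O at 3 | -1=-1→2*; -2=-1→1
ply 9, X at 2 | -1=-1→1; -2=+1→0*
ply 10: 0 is terminal -1 (O); from 13 depth 13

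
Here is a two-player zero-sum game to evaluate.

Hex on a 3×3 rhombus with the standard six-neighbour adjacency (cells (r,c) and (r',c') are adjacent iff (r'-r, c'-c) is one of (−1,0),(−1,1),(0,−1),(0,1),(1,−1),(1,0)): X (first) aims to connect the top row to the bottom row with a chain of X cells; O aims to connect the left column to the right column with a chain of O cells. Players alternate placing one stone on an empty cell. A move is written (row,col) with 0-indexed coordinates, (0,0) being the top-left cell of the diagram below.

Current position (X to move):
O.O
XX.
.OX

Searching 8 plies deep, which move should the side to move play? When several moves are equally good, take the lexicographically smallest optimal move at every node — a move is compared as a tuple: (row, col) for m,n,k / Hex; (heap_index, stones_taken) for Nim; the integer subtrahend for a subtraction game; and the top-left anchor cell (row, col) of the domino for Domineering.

ply 1, X at O.O/XX./.OX | (0,1)=+1→OXO/XX./.OX*; (1,2)=-1→O.O/XXX/.OX; (2,0)=-1→O.O/XX./XOX
ply 2, O at OXO/XX./.OX | (1,2)=-1→OXO/XXO/.OX*; (2,0)=-1→OXO/XX./OOX
ply 3, X at OXO/XXO/.OX | (2,0)=+1→OXO/XXO/XOX*
ply 4: OXO/XXO/XOX is terminal -1 (O); from O.O/XX./.OX depth 8

X's best at [O.O/XX./.OX]: (0,1)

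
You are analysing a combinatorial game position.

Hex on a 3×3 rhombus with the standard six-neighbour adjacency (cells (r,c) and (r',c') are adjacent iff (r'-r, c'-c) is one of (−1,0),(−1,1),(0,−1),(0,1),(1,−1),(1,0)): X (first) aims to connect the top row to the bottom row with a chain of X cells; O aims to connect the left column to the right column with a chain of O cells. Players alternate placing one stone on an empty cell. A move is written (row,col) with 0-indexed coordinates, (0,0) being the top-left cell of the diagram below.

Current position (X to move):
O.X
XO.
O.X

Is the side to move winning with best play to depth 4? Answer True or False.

ply 1, X at O.X/XO./O.X | (0,1)=-1→OXX/XO./O.X; (1,2)=+1→O.X/XOX/O.X*; (2,1)=-1→O.X/XO./OXX
ply 2: O.X/XOX/O.X is terminal -1 (O); from O.X/XO./O.X depth 4

X winning at [O.X/XO./O.X]: True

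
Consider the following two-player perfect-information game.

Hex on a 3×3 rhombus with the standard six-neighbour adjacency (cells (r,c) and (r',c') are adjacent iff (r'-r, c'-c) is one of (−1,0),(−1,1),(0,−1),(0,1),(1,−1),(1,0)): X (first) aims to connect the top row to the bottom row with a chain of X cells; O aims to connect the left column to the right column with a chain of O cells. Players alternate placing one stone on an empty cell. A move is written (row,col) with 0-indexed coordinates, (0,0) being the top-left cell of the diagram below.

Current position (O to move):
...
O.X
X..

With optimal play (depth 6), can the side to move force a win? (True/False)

O winning at [.../O.X/X..]: True

ply 1, O at .../O.X/X.. | (0,0)=-1→O../O.X/X..; (0,1)=-1→.O./O.X/X..; (0,2)=+1→..O/O.X/X..*; (1,1)=-1→.../OOX/X..; (2,1)=-1→.../O.X/XO.; (2,2)=-1→.../O.X/X.O
ply 2, X at ..O/O.X/X.. | (0,0)=-1→X.O/O.X/X..*; (0,1)=-1→.XO/O.X/X..; (1,1)=-1→..O/OXX/X..; (2,1)=-1→..O/O.X/XX.; (2,2)=-1→..O/O.X/X.X
ply 3, O at X.O/O.X/X.. | (0,1)=+1→XOO/O.X/X..*; (1,1)=+1→X.O/OOX/X..; (2,1)=+1→X.O/O.X/XO.; (2,2)=+1→X.O/O.X/X.O
ply 4: XOO/O.X/X.. is terminal -1 (X); from .../O.X/X.. depth 6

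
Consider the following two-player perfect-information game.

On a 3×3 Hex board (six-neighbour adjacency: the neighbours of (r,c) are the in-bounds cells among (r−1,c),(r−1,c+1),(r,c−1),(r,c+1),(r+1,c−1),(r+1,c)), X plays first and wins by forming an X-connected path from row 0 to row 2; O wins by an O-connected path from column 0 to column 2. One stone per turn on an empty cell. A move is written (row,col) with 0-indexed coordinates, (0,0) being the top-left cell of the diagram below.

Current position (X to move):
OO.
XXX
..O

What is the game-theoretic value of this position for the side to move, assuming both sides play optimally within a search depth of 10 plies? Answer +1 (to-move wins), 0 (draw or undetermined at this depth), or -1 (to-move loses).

p1 X@[OO./XXX/..O]: (0,2)[OOX/XXX/..O]+1* (2,0)[OO./XXX/X.O]-1 (2,1)[OO./XXX/.XO]-1
p2 O@[OOX/XXX/..O]: (2,0)[OOX/XXX/O.O]-1* (2,1)[OOX/XXX/.OO]-1
p3 X@[OOX/XXX/O.O]: (2,1)[OOX/XXX/OXO]+1*
p4 O@[OOX/XXX/OXO] terminal -1; root [OO./XXX/..O] d10

value(OO./XXX/..O, X) = +1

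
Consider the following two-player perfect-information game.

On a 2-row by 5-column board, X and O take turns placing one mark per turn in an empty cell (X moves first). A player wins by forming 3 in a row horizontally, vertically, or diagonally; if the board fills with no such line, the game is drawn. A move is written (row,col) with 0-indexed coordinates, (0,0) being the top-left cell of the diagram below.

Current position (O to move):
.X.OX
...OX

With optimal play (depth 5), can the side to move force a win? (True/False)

p1 O@[.X.OX/...OX]: (0,0)[OX.OX/...OX]+0* (0,2)[.XOOX/...OX]+0 (1,0)[.X.OX/O..OX]+0 (1,1)[.X.OX/.O.OX]+0 (1,2)[.X.OX/..OOX]+0
p2 X@[OX.OX/...OX]: (0,2)[OXXOX/...OX]+0* (1,0)[OX.OX/X..OX]+0 (1,1)[OX.OX/.X.OX]+0 (1,2)[OX.OX/..XOX]+0
p3 O@[OXXOX/...OX]: (1,0)[OXXOX/O..OX]+0* (1,1)[OXXOX/.O.OX]+0 (1,2)[OXXOX/..OOX]+0
p4 X@[OXXOX/O..OX]: (1,1)[OXXOX/OX.OX]+0* (1,2)[OXXOX/O.XOX]+0
p5 O@[OXXOX/OX.OX]: (1,2)[OXXOX/OXOOX]+0*
p6 X@[OXXOX/OXOOX] terminal +0; root [.X.OX/...OX] d5

O winning at [.X.OX/...OX]: False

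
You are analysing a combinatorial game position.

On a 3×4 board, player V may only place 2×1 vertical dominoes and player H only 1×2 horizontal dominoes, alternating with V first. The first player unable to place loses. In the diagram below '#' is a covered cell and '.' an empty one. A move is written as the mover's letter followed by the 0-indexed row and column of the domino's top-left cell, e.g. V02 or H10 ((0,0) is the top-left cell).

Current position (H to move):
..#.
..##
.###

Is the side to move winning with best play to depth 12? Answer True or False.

p1 H@[..#./..##/.###]: H00[###./..##/.###]-1 H10[..#./####/.###]+1*
p2 V@[..#./####/.###] terminal -1; root [..#./..##/.###] d12

H winning at [..#./..##/.###]: True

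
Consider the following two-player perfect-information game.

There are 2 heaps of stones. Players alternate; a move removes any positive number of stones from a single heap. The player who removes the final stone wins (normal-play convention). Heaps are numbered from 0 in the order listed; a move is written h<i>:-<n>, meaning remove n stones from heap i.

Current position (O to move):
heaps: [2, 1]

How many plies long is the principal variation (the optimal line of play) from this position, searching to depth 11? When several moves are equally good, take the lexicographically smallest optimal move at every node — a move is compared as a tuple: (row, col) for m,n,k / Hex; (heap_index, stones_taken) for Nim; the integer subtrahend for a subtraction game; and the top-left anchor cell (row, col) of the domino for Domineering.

p1 O@[(2,1)]: h0:-1[(1,1)]+1* h0:-2[(0,1)]-1 h1:-1[(2,0)]-1
p2 X@[(1,1)]: h0:-1[(0,1)]-1* h1:-1[(1,0)]-1
p3 O@[(0,1)]: h1:-1[(0,0)]+1*
p4 X@[(0,0)] terminal -1; root [(2,1)] d11

PV length from [(2,1)]: 3 plies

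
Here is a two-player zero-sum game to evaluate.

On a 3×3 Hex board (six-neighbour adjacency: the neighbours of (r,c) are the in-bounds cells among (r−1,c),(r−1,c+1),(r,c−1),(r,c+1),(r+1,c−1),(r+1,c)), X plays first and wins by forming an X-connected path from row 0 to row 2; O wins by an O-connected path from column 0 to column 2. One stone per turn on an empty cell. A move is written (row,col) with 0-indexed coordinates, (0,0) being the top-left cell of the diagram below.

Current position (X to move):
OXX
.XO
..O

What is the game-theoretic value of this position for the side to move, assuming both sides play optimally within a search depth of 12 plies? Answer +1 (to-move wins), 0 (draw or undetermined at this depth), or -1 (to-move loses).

ply 1, X at OXX/.XO/..O | (1,0)=+1→OXX/XXO/..O*; (2,0)=+1→OXX/.XO/X.O; (2,1)=+1→OXX/.XO/.XO
ply 2, O at OXX/XXO/..O | (2,0)=-1→OXX/XXO/O.O*; (2,1)=-1→OXX/XXO/.OO
ply 3, X at OXX/XXO/O.O | (2,1)=+1→OXX/XXO/OXO*
ply 4: OXX/XXO/OXO is terminal -1 (O); from OXX/.XO/..O depth 12

value(OXX/.XO/..O, X) = +1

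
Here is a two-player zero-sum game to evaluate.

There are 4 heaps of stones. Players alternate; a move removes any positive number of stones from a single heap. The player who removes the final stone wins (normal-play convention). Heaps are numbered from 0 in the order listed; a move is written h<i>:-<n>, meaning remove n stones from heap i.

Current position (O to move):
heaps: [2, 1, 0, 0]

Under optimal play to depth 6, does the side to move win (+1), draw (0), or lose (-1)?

value((2,1,0,0), O) = +1

ply 1, O at (2,1,0,0) | h0:-1=+1→(1,1,0,0)*; h0:-2=-1→(0,1,0,0); h1:-1=-1→(2,0,0,0)
ply 2, X at (1,1,0,0) | h0:-1=-1→(0,1,0,0)*; h1:-1=-1→(1,0,0,0)
ply 3, O at (0,1,0,0) | h1:-1=+1→(0,0,0,0)*
ply 4: (0,0,0,0) is terminal -1 (X); from (2,1,0,0) depth 6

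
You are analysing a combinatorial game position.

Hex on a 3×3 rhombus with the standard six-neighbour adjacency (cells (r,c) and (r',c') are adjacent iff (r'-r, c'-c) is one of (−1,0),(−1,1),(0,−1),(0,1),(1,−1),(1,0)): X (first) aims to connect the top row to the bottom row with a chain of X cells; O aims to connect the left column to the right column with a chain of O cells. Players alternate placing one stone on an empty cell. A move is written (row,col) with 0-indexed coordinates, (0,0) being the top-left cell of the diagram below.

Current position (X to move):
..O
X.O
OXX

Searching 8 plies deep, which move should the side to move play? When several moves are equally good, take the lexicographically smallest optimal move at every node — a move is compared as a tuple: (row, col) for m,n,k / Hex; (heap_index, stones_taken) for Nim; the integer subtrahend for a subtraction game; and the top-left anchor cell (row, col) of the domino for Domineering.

p1 X@[..O/X.O/OXX]: (0,0)[X.O/X.O/OXX]-1 (0,1)[.XO/X.O/OXX]-1 (1,1)[..O/XXO/OXX]+1*
p2 O@[..O/XXO/OXX]: (0,0)[O.O/XXO/OXX]-1* (0,1)[.OO/XXO/OXX]-1
p3 X@[O.O/XXO/OXX]: (0,1)[OXO/XXO/OXX]+1*
p4 O@[OXO/XXO/OXX] terminal -1; root [..O/X.O/OXX] d8

X's best at [..O/X.O/OXX]: (1,1)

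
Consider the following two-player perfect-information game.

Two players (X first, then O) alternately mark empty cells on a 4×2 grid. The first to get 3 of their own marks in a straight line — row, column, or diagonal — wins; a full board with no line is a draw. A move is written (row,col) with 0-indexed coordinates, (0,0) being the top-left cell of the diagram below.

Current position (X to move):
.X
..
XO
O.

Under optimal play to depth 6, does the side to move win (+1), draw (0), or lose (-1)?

ply 1, X at .X/../XO/O. | (0,0)=+0→XX/../XO/O.*; (1,0)=+0→.X/X./XO/O.; (1,1)=+0→.X/.X/XO/O.; (3,1)=+0→.X/../XO/OX
ply 2, O at XX/../XO/O. | (1,0)=+0→XX/O./XO/O.*; (1,1)=-1→XX/.O/XO/O.; (3,1)=-1→XX/../XO/OO
ply 3, X at XX/O./XO/O. | (1,1)=+0→XX/OX/XO/O.*; (3,1)=+0→XX/O./XO/OX
ply 4, O at XX/OX/XO/O. | (3,1)=+0→XX/OX/XO/OO*
ply 5: XX/OX/XO/OO is terminal +0 (X); from .X/../XO/O. depth 6

value(.X/../XO/O., X) = 0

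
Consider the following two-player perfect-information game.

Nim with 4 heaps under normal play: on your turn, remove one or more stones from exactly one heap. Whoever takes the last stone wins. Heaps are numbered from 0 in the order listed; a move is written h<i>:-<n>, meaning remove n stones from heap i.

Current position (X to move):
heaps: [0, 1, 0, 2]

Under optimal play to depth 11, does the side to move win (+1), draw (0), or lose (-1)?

ply 1, X at (0,1,0,2) | h1:-1=-1→(0,0,0,2); h3:-1=+1→(0,1,0,1)*; h3:-2=-1→(0,1,0,0)
ply 2, O at (0,1,0,1) | h1:-1=-1→(0,0,0,1)*; h3:-1=-1→(0,1,0,0)
ply 3, X at (0,0,0,1) | h3:-1=+1→(0,0,0,0)*
ply 4: (0,0,0,0) is terminal -1 (O); from (0,1,0,2) depth 11

value((0,1,0,2), X) = +1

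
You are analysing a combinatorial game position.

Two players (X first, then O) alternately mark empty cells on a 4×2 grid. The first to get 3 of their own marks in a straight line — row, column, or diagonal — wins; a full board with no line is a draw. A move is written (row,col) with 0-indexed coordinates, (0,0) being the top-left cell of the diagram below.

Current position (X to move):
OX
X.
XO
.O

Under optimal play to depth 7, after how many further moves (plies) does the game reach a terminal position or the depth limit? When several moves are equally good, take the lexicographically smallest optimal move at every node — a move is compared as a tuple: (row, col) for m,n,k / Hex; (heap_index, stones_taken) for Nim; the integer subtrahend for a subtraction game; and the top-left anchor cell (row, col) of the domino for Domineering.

ply 1, X at OX/X./XO/.O | (1,1)=+0→OX/XX/XO/.O; (3,0)=+1→OX/X./XO/XO*
ply 2: OX/X./XO/XO is terminal -1 (O); from OX/X./XO/.O depth 7

PV length from [OX/X./XO/.O]: 1 ply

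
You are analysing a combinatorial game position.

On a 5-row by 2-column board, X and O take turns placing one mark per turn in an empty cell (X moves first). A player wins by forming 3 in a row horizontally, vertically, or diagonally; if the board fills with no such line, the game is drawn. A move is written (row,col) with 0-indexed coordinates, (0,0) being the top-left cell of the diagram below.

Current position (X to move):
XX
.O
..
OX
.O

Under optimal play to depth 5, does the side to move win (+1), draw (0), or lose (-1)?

[XX/.O/../OX/.O] X move#1: (1,0):+0/XX/XO/../OX/.O*, (2,0):+0/XX/.O/X./OX/.O, (2,1):-1/XX/.O/.X/OX/.O, (4,0):+0/XX/.O/../OX/XO
[XX/XO/../OX/.O] O move#2: (2,0):+0/XX/XO/O./OX/.O*, (2,1):-1/XX/XO/.O/OX/.O, (4,0):-1/XX/XO/../OX/OO
[XX/XO/O./OX/.O] X move#3: (2,1):-1/XX/XO/OX/OX/.O, (4,0):+0/XX/XO/O./OX/XO*
[XX/XO/O./OX/XO] O move#4: (2,1):+0/XX/XO/OO/OX/XO*
[XX/XO/OO/OX/XO] end (terminal +0, X#5); searched XX/.O/../OX/.O to 5

value(XX/.O/../OX/.O, X) = 0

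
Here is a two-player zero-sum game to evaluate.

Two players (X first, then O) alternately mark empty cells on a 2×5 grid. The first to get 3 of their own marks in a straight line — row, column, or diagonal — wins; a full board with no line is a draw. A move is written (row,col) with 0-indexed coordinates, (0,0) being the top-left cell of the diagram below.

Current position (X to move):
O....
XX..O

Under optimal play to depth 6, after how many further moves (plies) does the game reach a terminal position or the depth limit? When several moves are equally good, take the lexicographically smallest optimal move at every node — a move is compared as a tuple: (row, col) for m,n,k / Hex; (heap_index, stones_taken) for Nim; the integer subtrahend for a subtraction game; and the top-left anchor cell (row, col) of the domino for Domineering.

PV length from [O..../XX..O]: 1 ply

[O..../XX..O] X move#1: (0,1):+0/OX.../XX..O, (0,2):+0/O.X../XX..O, (0,3):+0/O..X./XX..O, (0,4):+0/O...X/XX..O, (1,2):+1/O..../XXX.O*, (1,3):+0/O..../XX.XO
[O..../XXX.O] end (terminal -1, O#2); searched O..../XX..O to 6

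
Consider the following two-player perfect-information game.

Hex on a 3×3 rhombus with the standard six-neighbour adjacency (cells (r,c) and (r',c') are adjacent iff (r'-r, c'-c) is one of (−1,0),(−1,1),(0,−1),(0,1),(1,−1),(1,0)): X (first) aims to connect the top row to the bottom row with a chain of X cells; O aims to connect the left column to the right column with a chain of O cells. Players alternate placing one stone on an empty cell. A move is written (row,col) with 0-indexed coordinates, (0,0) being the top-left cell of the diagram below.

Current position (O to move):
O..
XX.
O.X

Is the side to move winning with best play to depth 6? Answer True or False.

O winning at [O../XX./O.X]: False

ply 1, O at O../XX./O.X | (0,1)=-1→OO./XX./O.X*; (0,2)=-1→O.O/XX./O.X; (1,2)=-1→O../XXO/O.X; (2,1)=-1→O../XX./OOX
ply 2, X at OO./XX./O.X | (0,2)=+1→OOX/XX./O.X*; (1,2)=-1→OO./XXX/O.X; (2,1)=-1→OO./XX./OXX
ply 3, O at OOX/XX./O.X | (1,2)=-1→OOX/XXO/O.X*; (2,1)=-1→OOX/XX./OOX
ply 4, X at OOX/XXO/O.X | (2,1)=+1→OOX/XXO/OXX*
ply 5: OOX/XXO/OXX is terminal -1 (O); from O../XX./O.X depth 6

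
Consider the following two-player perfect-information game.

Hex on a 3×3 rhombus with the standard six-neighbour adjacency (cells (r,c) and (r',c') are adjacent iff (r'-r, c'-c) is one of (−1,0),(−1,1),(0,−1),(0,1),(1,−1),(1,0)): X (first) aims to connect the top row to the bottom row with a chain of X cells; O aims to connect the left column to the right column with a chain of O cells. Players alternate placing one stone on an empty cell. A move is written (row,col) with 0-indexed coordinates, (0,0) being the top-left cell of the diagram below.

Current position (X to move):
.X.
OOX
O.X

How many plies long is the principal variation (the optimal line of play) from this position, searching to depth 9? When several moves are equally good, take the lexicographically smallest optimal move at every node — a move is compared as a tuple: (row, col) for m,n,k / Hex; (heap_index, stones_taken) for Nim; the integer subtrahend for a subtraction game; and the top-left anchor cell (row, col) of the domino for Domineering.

ply 1, X at .X./OOX/O.X | (0,0)=-1→XX./OOX/O.X; (0,2)=+1→.XX/OOX/O.X*; (2,1)=-1→.X./OOX/OXX
ply 2: .XX/OOX/O.X is terminal -1 (O); from .X./OOX/O.X depth 9

PV length from [.X./OOX/O.X]: 1 ply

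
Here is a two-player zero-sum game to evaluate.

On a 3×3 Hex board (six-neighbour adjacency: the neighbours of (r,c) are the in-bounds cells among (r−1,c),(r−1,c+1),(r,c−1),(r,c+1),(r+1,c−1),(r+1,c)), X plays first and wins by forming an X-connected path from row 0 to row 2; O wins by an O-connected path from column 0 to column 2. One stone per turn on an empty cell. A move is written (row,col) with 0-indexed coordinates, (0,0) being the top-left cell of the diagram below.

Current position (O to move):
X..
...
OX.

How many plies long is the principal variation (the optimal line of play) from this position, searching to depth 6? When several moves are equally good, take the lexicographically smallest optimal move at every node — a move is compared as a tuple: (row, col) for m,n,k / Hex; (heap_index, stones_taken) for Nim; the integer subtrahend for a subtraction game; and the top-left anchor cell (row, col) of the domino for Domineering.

PV length from [X../.../OX.]: 3 plies

[X../.../OX.] O move#1: (0,1):-1/XO./.../OX., (0,2):-1/X.O/.../OX., (1,0):-1/X../O../OX., (1,1):+1/X../.O./OX.*, (1,2):-1/X../..O/OX., (2,2):-1/X../.../OXO
[X../.O./OX.] X move#2: (0,1):-1/XX./.O./OX.*, (0,2):-1/X.X/.O./OX., (1,0):-1/X../XO./OX., (1,2):-1/X../.OX/OX., (2,2):-1/X../.O./OXX
[XX./.O./OX.] O move#3: (0,2):+1/XXO/.O./OX.*, (1,0):+1/XX./OO./OX., (1,2):+1/XX./.OO/OX., (2,2):+1/XX./.O./OXO
[XXO/.O./OX.] end (terminal -1, X#4); searched X../.../OX. to 6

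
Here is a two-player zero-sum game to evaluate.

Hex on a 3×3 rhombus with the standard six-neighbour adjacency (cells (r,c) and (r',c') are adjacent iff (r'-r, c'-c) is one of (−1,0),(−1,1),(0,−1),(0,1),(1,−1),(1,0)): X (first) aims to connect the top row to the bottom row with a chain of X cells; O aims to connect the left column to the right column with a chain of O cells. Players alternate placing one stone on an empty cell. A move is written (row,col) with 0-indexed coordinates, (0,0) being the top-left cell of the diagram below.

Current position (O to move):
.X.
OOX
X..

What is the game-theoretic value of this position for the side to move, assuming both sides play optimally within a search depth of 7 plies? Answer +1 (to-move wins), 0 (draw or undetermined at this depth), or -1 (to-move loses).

p1 O@[.X./OOX/X..]: (0,0)[OX./OOX/X..]-1 (0,2)[.XO/OOX/X..]+1* (2,1)[.X./OOX/XO.]+1 (2,2)[.X./OOX/X.O]+1
p2 X@[.XO/OOX/X..] terminal -1; root [.X./OOX/X..] d7

value(.X./OOX/X.., O) = +1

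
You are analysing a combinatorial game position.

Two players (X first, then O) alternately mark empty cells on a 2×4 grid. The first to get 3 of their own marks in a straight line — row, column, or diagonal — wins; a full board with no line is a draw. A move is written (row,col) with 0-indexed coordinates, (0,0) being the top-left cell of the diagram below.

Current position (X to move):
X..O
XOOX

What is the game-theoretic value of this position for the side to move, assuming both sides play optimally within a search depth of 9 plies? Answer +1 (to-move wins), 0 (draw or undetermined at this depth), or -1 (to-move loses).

value(X..O/XOOX, X) = 0

[X..O/XOOX] X move#1: (0,1):+0/XX.O/XOOX*, (0,2):+0/X.XO/XOOX
[XX.O/XOOX] O move#2: (0,2):+0/XXOO/XOOX*
[XXOO/XOOX] end (terminal +0, X#3); searched X..O/XOOX to 9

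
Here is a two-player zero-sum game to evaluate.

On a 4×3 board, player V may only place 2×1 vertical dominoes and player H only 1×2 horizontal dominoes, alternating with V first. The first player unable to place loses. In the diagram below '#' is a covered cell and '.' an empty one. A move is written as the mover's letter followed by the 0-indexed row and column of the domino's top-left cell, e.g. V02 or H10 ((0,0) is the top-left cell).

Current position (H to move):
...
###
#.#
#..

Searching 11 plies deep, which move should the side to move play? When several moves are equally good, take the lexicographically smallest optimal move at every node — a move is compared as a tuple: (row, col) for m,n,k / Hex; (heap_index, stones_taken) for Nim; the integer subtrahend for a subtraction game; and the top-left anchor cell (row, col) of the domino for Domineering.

p1 H@[.../###/#.#/#..]: H00[##./###/#.#/#..]-1 H01[.##/###/#.#/#..]-1 H31[.../###/#.#/###]+1*
p2 V@[.../###/#.#/###] terminal -1; root [.../###/#.#/#..] d11

H's best at [.../###/#.#/#..]: H31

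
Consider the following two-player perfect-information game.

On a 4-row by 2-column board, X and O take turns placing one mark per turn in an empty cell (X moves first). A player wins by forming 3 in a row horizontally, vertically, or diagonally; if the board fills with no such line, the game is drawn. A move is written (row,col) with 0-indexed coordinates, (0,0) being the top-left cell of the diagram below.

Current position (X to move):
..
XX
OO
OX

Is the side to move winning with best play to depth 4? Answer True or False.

p1 X@[../XX/OO/OX]: (0,0)[X./XX/OO/OX]+0* (0,1)[.X/XX/OO/OX]+0
p2 O@[X./XX/OO/OX]: (0,1)[XO/XX/OO/OX]+0*
p3 X@[XO/XX/OO/OX] terminal +0; root [../XX/OO/OX] d4

X winning at [../XX/OO/OX]: False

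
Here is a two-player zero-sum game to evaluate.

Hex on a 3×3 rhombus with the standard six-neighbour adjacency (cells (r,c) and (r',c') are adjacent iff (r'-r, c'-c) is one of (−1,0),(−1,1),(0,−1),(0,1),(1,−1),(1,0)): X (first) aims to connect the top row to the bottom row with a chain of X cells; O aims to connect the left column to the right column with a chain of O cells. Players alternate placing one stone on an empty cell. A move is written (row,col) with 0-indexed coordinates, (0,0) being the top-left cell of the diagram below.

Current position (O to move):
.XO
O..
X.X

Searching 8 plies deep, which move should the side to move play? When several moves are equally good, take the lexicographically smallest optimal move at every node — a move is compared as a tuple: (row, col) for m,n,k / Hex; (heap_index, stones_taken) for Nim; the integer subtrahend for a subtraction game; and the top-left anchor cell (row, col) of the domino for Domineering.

O's best at [.XO/O../X.X]: (1,1)

[.XO/O../X.X] O move#1: (0,0):-1/OXO/O../X.X, (1,1):+1/.XO/OO./X.X*, (1,2):-1/.XO/O.O/X.X, (2,1):-1/.XO/O../XOX
[.XO/OO./X.X] end (terminal -1, X#2); searched .XO/O../X.X to 8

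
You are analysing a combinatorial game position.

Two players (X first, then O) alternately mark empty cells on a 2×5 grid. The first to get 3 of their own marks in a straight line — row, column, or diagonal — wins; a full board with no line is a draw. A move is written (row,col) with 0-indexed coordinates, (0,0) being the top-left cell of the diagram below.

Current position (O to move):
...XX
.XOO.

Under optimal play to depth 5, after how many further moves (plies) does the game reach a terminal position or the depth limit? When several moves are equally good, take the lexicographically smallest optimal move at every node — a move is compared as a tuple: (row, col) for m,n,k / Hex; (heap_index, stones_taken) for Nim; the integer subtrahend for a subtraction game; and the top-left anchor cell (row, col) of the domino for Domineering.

PV length from [...XX/.XOO.]: 1 ply

p1 O@[...XX/.XOO.]: (0,0)[O..XX/.XOO.]-1 (0,1)[.O.XX/.XOO.]-1 (0,2)[..OXX/.XOO.]+0 (1,0)[...XX/OXOO.]-1 (1,4)[...XX/.XOOO]+1*
p2 X@[...XX/.XOOO] terminal -1; root [...XX/.XOO.] d5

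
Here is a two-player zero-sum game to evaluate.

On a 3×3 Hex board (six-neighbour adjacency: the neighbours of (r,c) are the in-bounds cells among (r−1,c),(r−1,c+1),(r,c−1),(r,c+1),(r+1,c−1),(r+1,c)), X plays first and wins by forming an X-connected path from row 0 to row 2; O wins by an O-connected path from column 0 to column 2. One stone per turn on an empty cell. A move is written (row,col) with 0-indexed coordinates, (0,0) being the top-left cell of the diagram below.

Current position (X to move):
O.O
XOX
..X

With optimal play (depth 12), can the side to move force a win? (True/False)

X winning at [O.O/XOX/..X]: False

[O.O/XOX/..X] X move#1: (0,1):-1/OXO/XOX/..X*, (2,0):-1/O.O/XOX/X.X, (2,1):-1/O.O/XOX/.XX
[OXO/XOX/..X] O move#2: (2,0):+1/OXO/XOX/O.X*, (2,1):-1/OXO/XOX/.OX
[OXO/XOX/O.X] end (terminal -1, X#3); searched O.O/XOX/..X to 12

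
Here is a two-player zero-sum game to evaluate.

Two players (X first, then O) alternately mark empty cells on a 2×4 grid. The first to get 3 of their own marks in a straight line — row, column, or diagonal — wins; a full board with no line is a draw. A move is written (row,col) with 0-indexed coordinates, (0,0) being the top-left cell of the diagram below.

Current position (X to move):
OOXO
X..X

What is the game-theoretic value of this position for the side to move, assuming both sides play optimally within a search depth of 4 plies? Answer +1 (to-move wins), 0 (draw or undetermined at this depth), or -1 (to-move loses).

ply 1, X at OOXO/X..X | (1,1)=+0→OOXO/XX.X*; (1,2)=+0→OOXO/X.XX
ply 2, O at OOXO/XX.X | (1,2)=+0→OOXO/XXOX*
ply 3: OOXO/XXOX is terminal +0 (X); from OOXO/X..X depth 4

value(OOXO/X..X, X) = 0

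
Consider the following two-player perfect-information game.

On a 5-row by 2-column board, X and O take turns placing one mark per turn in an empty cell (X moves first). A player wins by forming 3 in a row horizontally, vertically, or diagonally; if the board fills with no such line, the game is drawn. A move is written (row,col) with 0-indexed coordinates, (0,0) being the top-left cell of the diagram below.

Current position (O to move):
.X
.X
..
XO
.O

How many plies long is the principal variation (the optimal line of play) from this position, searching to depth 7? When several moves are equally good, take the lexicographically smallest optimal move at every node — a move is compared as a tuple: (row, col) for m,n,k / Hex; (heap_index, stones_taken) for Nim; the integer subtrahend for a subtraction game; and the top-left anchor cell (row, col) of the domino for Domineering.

PV length from [.X/.X/../XO/.O]: 1 ply

p1 O@[.X/.X/../XO/.O]: (0,0)[OX/.X/../XO/.O]-1 (1,0)[.X/OX/../XO/.O]-1 (2,0)[.X/.X/O./XO/.O]-1 (2,1)[.X/.X/.O/XO/.O]+1* (4,0)[.X/.X/../XO/OO]-1
p2 X@[.X/.X/.O/XO/.O] terminal -1; root [.X/.X/../XO/.O] d7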